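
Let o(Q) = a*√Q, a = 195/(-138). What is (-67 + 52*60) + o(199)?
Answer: 3053 - 65*√199/46 ≈ 3033.1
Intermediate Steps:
a = -65/46 (a = 195*(-1/138) = -65/46 ≈ -1.4130)
o(Q) = -65*√Q/46
(-67 + 52*60) + o(199) = (-67 + 52*60) - 65*√199/46 = (-67 + 3120) - 65*√199/46 = 3053 - 65*√199/46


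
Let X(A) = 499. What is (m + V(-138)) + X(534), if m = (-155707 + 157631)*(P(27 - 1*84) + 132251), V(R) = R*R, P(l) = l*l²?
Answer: -101840865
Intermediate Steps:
P(l) = l³
V(R) = R²
m = -101860408 (m = (-155707 + 157631)*((27 - 1*84)³ + 132251) = 1924*((27 - 84)³ + 132251) = 1924*((-57)³ + 132251) = 1924*(-185193 + 132251) = 1924*(-52942) = -101860408)
(m + V(-138)) + X(534) = (-101860408 + (-138)²) + 499 = (-101860408 + 19044) + 499 = -101841364 + 499 = -101840865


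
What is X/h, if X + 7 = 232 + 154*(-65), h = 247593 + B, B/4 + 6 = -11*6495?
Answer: 9785/38211 ≈ 0.25608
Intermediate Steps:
B = -285804 (B = -24 + 4*(-11*6495) = -24 + 4*(-71445) = -24 - 285780 = -285804)
h = -38211 (h = 247593 - 285804 = -38211)
X = -9785 (X = -7 + (232 + 154*(-65)) = -7 + (232 - 10010) = -7 - 9778 = -9785)
X/h = -9785/(-38211) = -9785*(-1/38211) = 9785/38211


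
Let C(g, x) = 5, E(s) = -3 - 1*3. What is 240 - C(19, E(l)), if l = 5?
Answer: 235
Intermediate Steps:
E(s) = -6 (E(s) = -3 - 3 = -6)
240 - C(19, E(l)) = 240 - 1*5 = 240 - 5 = 235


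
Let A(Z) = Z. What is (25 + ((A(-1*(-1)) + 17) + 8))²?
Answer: 2601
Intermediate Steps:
(25 + ((A(-1*(-1)) + 17) + 8))² = (25 + ((-1*(-1) + 17) + 8))² = (25 + ((1 + 17) + 8))² = (25 + (18 + 8))² = (25 + 26)² = 51² = 2601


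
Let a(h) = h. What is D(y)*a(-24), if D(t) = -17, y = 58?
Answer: 408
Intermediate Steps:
D(y)*a(-24) = -17*(-24) = 408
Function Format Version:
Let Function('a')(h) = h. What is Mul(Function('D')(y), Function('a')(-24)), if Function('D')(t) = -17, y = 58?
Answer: 408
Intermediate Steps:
Mul(Function('D')(y), Function('a')(-24)) = Mul(-17, -24) = 408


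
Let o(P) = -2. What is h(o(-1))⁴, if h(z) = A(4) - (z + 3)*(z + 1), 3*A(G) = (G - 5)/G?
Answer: 14641/20736 ≈ 0.70607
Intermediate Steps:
A(G) = (-5 + G)/(3*G) (A(G) = ((G - 5)/G)/3 = ((-5 + G)/G)/3 = (-5 + G)/(3*G))
h(z) = -1/12 - (1 + z)*(3 + z) (h(z) = (⅓)*(-5 + 4)/4 - (z + 3)*(z + 1) = (⅓)*(¼)*(-1) - (3 + z)*(1 + z) = -1/12 - (1 + z)*(3 + z))
h(o(-1))⁴ = (-37/12 - 1*(-2)² - 4*(-2))⁴ = (-37/12 - 1*4 + 8)⁴ = (-37/12 - 4 + 8)⁴ = (11/12)⁴ = 14641/20736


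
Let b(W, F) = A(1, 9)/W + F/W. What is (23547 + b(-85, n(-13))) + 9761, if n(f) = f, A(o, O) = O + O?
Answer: 566235/17 ≈ 33308.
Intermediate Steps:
A(o, O) = 2*O
b(W, F) = 18/W + F/W (b(W, F) = (2*9)/W + F/W = 18/W + F/W)
(23547 + b(-85, n(-13))) + 9761 = (23547 + (18 - 13)/(-85)) + 9761 = (23547 - 1/85*5) + 9761 = (23547 - 1/17) + 9761 = 400298/17 + 9761 = 566235/17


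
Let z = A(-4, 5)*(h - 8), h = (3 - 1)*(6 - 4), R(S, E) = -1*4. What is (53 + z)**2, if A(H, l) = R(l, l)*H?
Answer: 121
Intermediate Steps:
R(S, E) = -4
h = 4 (h = 2*2 = 4)
A(H, l) = -4*H
z = -64 (z = (-4*(-4))*(4 - 8) = 16*(-4) = -64)
(53 + z)**2 = (53 - 64)**2 = (-11)**2 = 121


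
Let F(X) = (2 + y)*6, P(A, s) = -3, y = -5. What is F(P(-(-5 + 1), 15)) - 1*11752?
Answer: -11770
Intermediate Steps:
F(X) = -18 (F(X) = (2 - 5)*6 = -3*6 = -18)
F(P(-(-5 + 1), 15)) - 1*11752 = -18 - 1*11752 = -18 - 11752 = -11770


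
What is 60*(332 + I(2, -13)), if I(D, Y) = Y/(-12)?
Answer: 19985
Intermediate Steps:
I(D, Y) = -Y/12 (I(D, Y) = Y*(-1/12) = -Y/12)
60*(332 + I(2, -13)) = 60*(332 - 1/12*(-13)) = 60*(332 + 13/12) = 60*(3997/12) = 19985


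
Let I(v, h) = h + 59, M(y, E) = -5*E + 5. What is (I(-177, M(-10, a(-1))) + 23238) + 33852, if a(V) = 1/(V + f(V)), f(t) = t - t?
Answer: 57159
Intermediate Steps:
f(t) = 0
a(V) = 1/V (a(V) = 1/(V + 0) = 1/V)
M(y, E) = 5 - 5*E
I(v, h) = 59 + h
(I(-177, M(-10, a(-1))) + 23238) + 33852 = ((59 + (5 - 5/(-1))) + 23238) + 33852 = ((59 + (5 - 5*(-1))) + 23238) + 33852 = ((59 + (5 + 5)) + 23238) + 33852 = ((59 + 10) + 23238) + 33852 = (69 + 23238) + 33852 = 23307 + 33852 = 57159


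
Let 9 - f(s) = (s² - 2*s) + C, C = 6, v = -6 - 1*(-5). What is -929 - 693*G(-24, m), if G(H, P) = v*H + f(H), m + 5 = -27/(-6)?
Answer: 412792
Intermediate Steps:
v = -1 (v = -6 + 5 = -1)
m = -½ (m = -5 - 27/(-6) = -5 - 27*(-⅙) = -5 + 9/2 = -½ ≈ -0.50000)
f(s) = 3 - s² + 2*s (f(s) = 9 - ((s² - 2*s) + 6) = 9 - (6 + s² - 2*s) = 9 + (-6 - s² + 2*s) = 3 - s² + 2*s)
G(H, P) = 3 + H - H² (G(H, P) = -H + (3 - H² + 2*H) = 3 + H - H²)
-929 - 693*G(-24, m) = -929 - 693*(3 - 24 - 1*(-24)²) = -929 - 693*(3 - 24 - 1*576) = -929 - 693*(3 - 24 - 576) = -929 - 693*(-597) = -929 + 413721 = 412792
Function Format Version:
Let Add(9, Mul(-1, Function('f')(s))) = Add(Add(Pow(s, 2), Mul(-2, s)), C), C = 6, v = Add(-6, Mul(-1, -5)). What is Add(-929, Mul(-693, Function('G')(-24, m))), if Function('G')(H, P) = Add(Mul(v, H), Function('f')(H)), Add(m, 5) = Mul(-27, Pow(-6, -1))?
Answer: 412792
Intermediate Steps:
v = -1 (v = Add(-6, 5) = -1)
m = Rational(-1, 2) (m = Add(-5, Mul(-27, Pow(-6, -1))) = Add(-5, Mul(-27, Rational(-1, 6))) = Add(-5, Rational(9, 2)) = Rational(-1, 2) ≈ -0.50000)
Function('f')(s) = Add(3, Mul(-1, Pow(s, 2)), Mul(2, s)) (Function('f')(s) = Add(9, Mul(-1, Add(Add(Pow(s, 2), Mul(-2, s)), 6))) = Add(9, Mul(-1, Add(6, Pow(s, 2), Mul(-2, s)))) = Add(9, Add(-6, Mul(-1, Pow(s, 2)), Mul(2, s))) = Add(3, Mul(-1, Pow(s, 2)), Mul(2, s)))
Function('G')(H, P) = Add(3, H, Mul(-1, Pow(H, 2))) (Function('G')(H, P) = Add(Mul(-1, H), Add(3, Mul(-1, Pow(H, 2)), Mul(2, H))) = Add(3, H, Mul(-1, Pow(H, 2))))
Add(-929, Mul(-693, Function('G')(-24, m))) = Add(-929, Mul(-693, Add(3, -24, Mul(-1, Pow(-24, 2))))) = Add(-929, Mul(-693, Add(3, -24, Mul(-1, 576)))) = Add(-929, Mul(-693, Add(3, -24, -576))) = Add(-929, Mul(-693, -597)) = Add(-929, 413721) = 412792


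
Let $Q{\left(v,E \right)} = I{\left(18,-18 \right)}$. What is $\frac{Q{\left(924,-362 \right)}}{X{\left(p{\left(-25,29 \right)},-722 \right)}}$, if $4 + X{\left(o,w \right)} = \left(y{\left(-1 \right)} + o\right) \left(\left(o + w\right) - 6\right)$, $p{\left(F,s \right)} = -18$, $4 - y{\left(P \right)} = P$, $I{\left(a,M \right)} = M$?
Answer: $- \frac{9}{4847} \approx -0.0018568$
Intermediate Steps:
$y{\left(P \right)} = 4 - P$
$X{\left(o,w \right)} = -4 + \left(5 + o\right) \left(-6 + o + w\right)$ ($X{\left(o,w \right)} = -4 + \left(\left(4 - -1\right) + o\right) \left(\left(o + w\right) - 6\right) = -4 + \left(\left(4 + 1\right) + o\right) \left(-6 + o + w\right) = -4 + \left(5 + o\right) \left(-6 + o + w\right)$)
$Q{\left(v,E \right)} = -18$
$\frac{Q{\left(924,-362 \right)}}{X{\left(p{\left(-25,29 \right)},-722 \right)}} = - \frac{18}{-34 + \left(-18\right)^{2} - -18 + 5 \left(-722\right) - -12996} = - \frac{18}{-34 + 324 + 18 - 3610 + 12996} = - \frac{18}{9694} = \left(-18\right) \frac{1}{9694} = - \frac{9}{4847}$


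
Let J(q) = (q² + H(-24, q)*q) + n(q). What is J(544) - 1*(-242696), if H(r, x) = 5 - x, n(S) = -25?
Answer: 245391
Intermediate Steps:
J(q) = -25 + q² + q*(5 - q) (J(q) = (q² + (5 - q)*q) - 25 = (q² + q*(5 - q)) - 25 = -25 + q² + q*(5 - q))
J(544) - 1*(-242696) = (-25 + 5*544) - 1*(-242696) = (-25 + 2720) + 242696 = 2695 + 242696 = 245391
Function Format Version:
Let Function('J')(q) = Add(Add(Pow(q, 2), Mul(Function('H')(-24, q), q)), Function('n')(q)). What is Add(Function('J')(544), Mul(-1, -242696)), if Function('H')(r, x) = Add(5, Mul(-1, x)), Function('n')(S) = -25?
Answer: 245391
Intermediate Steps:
Function('J')(q) = Add(-25, Pow(q, 2), Mul(q, Add(5, Mul(-1, q)))) (Function('J')(q) = Add(Add(Pow(q, 2), Mul(Add(5, Mul(-1, q)), q)), -25) = Add(Add(Pow(q, 2), Mul(q, Add(5, Mul(-1, q)))), -25) = Add(-25, Pow(q, 2), Mul(q, Add(5, Mul(-1, q)))))
Add(Function('J')(544), Mul(-1, -242696)) = Add(Add(-25, Mul(5, 544)), Mul(-1, -242696)) = Add(Add(-25, 2720), 242696) = Add(2695, 242696) = 245391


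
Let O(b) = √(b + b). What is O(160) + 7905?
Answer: 7905 + 8*√5 ≈ 7922.9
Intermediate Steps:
O(b) = √2*√b (O(b) = √(2*b) = √2*√b)
O(160) + 7905 = √2*√160 + 7905 = √2*(4*√10) + 7905 = 8*√5 + 7905 = 7905 + 8*√5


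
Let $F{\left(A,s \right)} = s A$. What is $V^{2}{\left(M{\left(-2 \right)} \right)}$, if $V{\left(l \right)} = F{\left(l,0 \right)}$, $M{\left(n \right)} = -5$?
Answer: $0$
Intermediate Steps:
$F{\left(A,s \right)} = A s$
$V{\left(l \right)} = 0$ ($V{\left(l \right)} = l 0 = 0$)
$V^{2}{\left(M{\left(-2 \right)} \right)} = 0^{2} = 0$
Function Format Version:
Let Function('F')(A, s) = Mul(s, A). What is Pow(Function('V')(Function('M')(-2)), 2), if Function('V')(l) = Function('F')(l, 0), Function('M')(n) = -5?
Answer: 0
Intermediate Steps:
Function('F')(A, s) = Mul(A, s)
Function('V')(l) = 0 (Function('V')(l) = Mul(l, 0) = 0)
Pow(Function('V')(Function('M')(-2)), 2) = Pow(0, 2) = 0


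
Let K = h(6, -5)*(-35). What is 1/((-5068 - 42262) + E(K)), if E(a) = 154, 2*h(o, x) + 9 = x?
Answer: -1/47176 ≈ -2.1197e-5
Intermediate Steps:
h(o, x) = -9/2 + x/2
K = 245 (K = (-9/2 + (½)*(-5))*(-35) = (-9/2 - 5/2)*(-35) = -7*(-35) = 245)
1/((-5068 - 42262) + E(K)) = 1/((-5068 - 42262) + 154) = 1/(-47330 + 154) = 1/(-47176) = -1/47176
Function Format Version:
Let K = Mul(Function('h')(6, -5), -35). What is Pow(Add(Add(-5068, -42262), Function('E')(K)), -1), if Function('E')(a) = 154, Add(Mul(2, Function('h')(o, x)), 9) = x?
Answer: Rational(-1, 47176) ≈ -2.1197e-5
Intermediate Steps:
Function('h')(o, x) = Add(Rational(-9, 2), Mul(Rational(1, 2), x))
K = 245 (K = Mul(Add(Rational(-9, 2), Mul(Rational(1, 2), -5)), -35) = Mul(Add(Rational(-9, 2), Rational(-5, 2)), -35) = Mul(-7, -35) = 245)
Pow(Add(Add(-5068, -42262), Function('E')(K)), -1) = Pow(Add(Add(-5068, -42262), 154), -1) = Pow(Add(-47330, 154), -1) = Pow(-47176, -1) = Rational(-1, 47176)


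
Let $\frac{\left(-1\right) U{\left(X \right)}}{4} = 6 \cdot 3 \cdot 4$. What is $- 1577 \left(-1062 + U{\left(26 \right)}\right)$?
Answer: $2128950$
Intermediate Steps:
$U{\left(X \right)} = -288$ ($U{\left(X \right)} = - 4 \cdot 6 \cdot 3 \cdot 4 = - 4 \cdot 18 \cdot 4 = \left(-4\right) 72 = -288$)
$- 1577 \left(-1062 + U{\left(26 \right)}\right) = - 1577 \left(-1062 - 288\right) = \left(-1577\right) \left(-1350\right) = 2128950$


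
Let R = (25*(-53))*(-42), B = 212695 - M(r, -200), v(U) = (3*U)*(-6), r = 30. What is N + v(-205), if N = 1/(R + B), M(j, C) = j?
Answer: 990082351/268315 ≈ 3690.0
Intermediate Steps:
v(U) = -18*U
B = 212665 (B = 212695 - 1*30 = 212695 - 30 = 212665)
R = 55650 (R = -1325*(-42) = 55650)
N = 1/268315 (N = 1/(55650 + 212665) = 1/268315 ≈ 3.7270e-6)
N + v(-205) = 1/268315 - 18*(-205) = 1/268315 + 3690 = 990082351/268315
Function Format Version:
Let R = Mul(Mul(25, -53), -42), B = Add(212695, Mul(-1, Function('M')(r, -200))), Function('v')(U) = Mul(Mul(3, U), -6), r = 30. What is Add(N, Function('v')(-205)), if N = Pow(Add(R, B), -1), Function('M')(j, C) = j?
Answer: Rational(990082351, 268315) ≈ 3690.0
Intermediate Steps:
Function('v')(U) = Mul(-18, U)
B = 212665 (B = Add(212695, Mul(-1, 30)) = Add(212695, -30) = 212665)
R = 55650 (R = Mul(-1325, -42) = 55650)
N = Rational(1, 268315) (N = Pow(Add(55650, 212665), -1) = Pow(268315, -1) = Rational(1, 268315) ≈ 3.7270e-6)
Add(N, Function('v')(-205)) = Add(Rational(1, 268315), Mul(-18, -205)) = Add(Rational(1, 268315), 3690) = Rational(990082351, 268315)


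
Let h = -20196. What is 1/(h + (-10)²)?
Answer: -1/20096 ≈ -4.9761e-5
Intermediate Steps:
1/(h + (-10)²) = 1/(-20196 + (-10)²) = 1/(-20196 + 100) = 1/(-20096) = -1/20096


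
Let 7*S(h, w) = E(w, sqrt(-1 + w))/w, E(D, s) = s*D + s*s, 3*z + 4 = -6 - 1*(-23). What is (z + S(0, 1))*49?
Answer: 637/3 ≈ 212.33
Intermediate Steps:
z = 13/3 (z = -4/3 + (-6 - 1*(-23))/3 = -4/3 + (-6 + 23)/3 = -4/3 + (1/3)*17 = -4/3 + 17/3 = 13/3 ≈ 4.3333)
E(D, s) = s**2 + D*s (E(D, s) = D*s + s**2 = s**2 + D*s)
S(h, w) = sqrt(-1 + w)*(w + sqrt(-1 + w))/(7*w) (S(h, w) = ((sqrt(-1 + w)*(w + sqrt(-1 + w)))/w)/7 = (sqrt(-1 + w)*(w + sqrt(-1 + w))/w)/7 = sqrt(-1 + w)*(w + sqrt(-1 + w))/(7*w))
(z + S(0, 1))*49 = (13/3 + (1/7)*(-1 + 1 + 1*sqrt(-1 + 1))/1)*49 = (13/3 + (1/7)*1*(-1 + 1 + 1*sqrt(0)))*49 = (13/3 + (1/7)*1*(-1 + 1 + 1*0))*49 = (13/3 + (1/7)*1*(-1 + 1 + 0))*49 = (13/3 + (1/7)*1*0)*49 = (13/3 + 0)*49 = (13/3)*49 = 637/3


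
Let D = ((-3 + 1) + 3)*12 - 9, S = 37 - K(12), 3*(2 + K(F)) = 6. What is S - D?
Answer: 34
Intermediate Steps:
K(F) = 0 (K(F) = -2 + (⅓)*6 = -2 + 2 = 0)
S = 37 (S = 37 - 1*0 = 37 + 0 = 37)
D = 3 (D = (-2 + 3)*12 - 9 = 1*12 - 9 = 12 - 9 = 3)
S - D = 37 - 1*3 = 37 - 3 = 34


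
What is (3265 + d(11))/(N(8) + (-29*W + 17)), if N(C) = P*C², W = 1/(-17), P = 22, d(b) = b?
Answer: 27846/12127 ≈ 2.2962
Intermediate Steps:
W = -1/17 ≈ -0.058824
N(C) = 22*C²
(3265 + d(11))/(N(8) + (-29*W + 17)) = (3265 + 11)/(22*8² + (-29*(-1/17) + 17)) = 3276/(22*64 + (29/17 + 17)) = 3276/(1408 + 318/17) = 3276/(24254/17) = 3276*(17/24254) = 27846/12127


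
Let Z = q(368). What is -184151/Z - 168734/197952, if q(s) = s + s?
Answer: -142879871/569112 ≈ -251.06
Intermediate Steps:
q(s) = 2*s
Z = 736 (Z = 2*368 = 736)
-184151/Z - 168734/197952 = -184151/736 - 168734/197952 = -184151*1/736 - 168734*1/197952 = -184151/736 - 84367/98976 = -142879871/569112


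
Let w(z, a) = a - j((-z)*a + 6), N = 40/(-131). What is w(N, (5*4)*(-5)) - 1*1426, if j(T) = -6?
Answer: -1520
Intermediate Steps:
N = -40/131 (N = 40*(-1/131) = -40/131 ≈ -0.30534)
w(z, a) = 6 + a (w(z, a) = a - 1*(-6) = a + 6 = 6 + a)
w(N, (5*4)*(-5)) - 1*1426 = (6 + (5*4)*(-5)) - 1*1426 = (6 + 20*(-5)) - 1426 = (6 - 100) - 1426 = -94 - 1426 = -1520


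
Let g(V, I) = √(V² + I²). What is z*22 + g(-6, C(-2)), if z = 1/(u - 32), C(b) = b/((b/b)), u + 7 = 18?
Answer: -22/21 + 2*√10 ≈ 5.2769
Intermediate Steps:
u = 11 (u = -7 + 18 = 11)
C(b) = b (C(b) = b/1 = b*1 = b)
g(V, I) = √(I² + V²)
z = -1/21 (z = 1/(11 - 32) = 1/(-21) = -1/21 ≈ -0.047619)
z*22 + g(-6, C(-2)) = -1/21*22 + √((-2)² + (-6)²) = -22/21 + √(4 + 36) = -22/21 + √40 = -22/21 + 2*√10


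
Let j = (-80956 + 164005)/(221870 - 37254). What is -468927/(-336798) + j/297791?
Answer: 30473073047309/21886687951128 ≈ 1.3923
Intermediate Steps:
j = 1767/3928 (j = 83049/184616 = 83049*(1/184616) = 1767/3928 ≈ 0.44985)
-468927/(-336798) + j/297791 = -468927/(-336798) + (1767/3928)/297791 = -468927*(-1/336798) + (1767/3928)*(1/297791) = 52103/37422 + 1767/1169723048 = 30473073047309/21886687951128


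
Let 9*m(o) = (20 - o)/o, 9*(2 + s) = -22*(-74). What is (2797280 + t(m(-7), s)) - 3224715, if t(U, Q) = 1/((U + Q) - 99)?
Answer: -2139739547/5006 ≈ -4.2744e+5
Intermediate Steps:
s = 1610/9 (s = -2 + (-22*(-74))/9 = -2 + (⅑)*1628 = -2 + 1628/9 = 1610/9 ≈ 178.89)
m(o) = (20 - o)/(9*o) (m(o) = ((20 - o)/o)/9 = (20 - o)/(9*o))
t(U, Q) = 1/(-99 + Q + U) (t(U, Q) = 1/((Q + U) - 99) = 1/(-99 + Q + U))
(2797280 + t(m(-7), s)) - 3224715 = (2797280 + 1/(-99 + 1610/9 + (⅑)*(20 - 1*(-7))/(-7))) - 3224715 = (2797280 + 1/(-99 + 1610/9 + (⅑)*(-⅐)*(20 + 7))) - 3224715 = (2797280 + 1/(-99 + 1610/9 + (⅑)*(-⅐)*27)) - 3224715 = (2797280 + 1/(-99 + 1610/9 - 3/7)) - 3224715 = (2797280 + 1/(5006/63)) - 3224715 = (2797280 + 63/5006) - 3224715 = 14003183743/5006 - 3224715 = -2139739547/5006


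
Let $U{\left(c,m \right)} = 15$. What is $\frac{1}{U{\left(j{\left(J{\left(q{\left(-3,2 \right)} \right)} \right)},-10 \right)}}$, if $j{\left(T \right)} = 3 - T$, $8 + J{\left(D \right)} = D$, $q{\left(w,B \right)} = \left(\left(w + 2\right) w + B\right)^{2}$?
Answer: $\frac{1}{15} \approx 0.066667$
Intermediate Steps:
$q{\left(w,B \right)} = \left(B + w \left(2 + w\right)\right)^{2}$ ($q{\left(w,B \right)} = \left(\left(2 + w\right) w + B\right)^{2} = \left(w \left(2 + w\right) + B\right)^{2} = \left(B + w \left(2 + w\right)\right)^{2}$)
$J{\left(D \right)} = -8 + D$
$\frac{1}{U{\left(j{\left(J{\left(q{\left(-3,2 \right)} \right)} \right)},-10 \right)}} = \frac{1}{15}$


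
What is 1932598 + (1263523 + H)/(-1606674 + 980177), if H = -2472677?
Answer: 1210768058360/626497 ≈ 1.9326e+6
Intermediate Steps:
1932598 + (1263523 + H)/(-1606674 + 980177) = 1932598 + (1263523 - 2472677)/(-1606674 + 980177) = 1932598 - 1209154/(-626497) = 1932598 - 1209154*(-1/626497) = 1932598 + 1209154/626497 = 1210768058360/626497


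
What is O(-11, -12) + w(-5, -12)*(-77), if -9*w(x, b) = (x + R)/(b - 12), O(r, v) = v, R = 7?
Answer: -1373/108 ≈ -12.713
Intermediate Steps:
w(x, b) = -(7 + x)/(9*(-12 + b)) (w(x, b) = -(x + 7)/(9*(b - 12)) = -(7 + x)/(9*(-12 + b)))
O(-11, -12) + w(-5, -12)*(-77) = -12 + ((-7 - 1*(-5))/(9*(-12 - 12)))*(-77) = -12 + ((⅑)*(-7 + 5)/(-24))*(-77) = -12 + ((⅑)*(-1/24)*(-2))*(-77) = -12 + (1/108)*(-77) = -12 - 77/108 = -1373/108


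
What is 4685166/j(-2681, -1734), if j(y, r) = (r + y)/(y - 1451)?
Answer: 19359105912/4415 ≈ 4.3848e+6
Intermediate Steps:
j(y, r) = (r + y)/(-1451 + y)
4685166/j(-2681, -1734) = 4685166/(((-1734 - 2681)/(-1451 - 2681))) = 4685166/((-4415/(-4132))) = 4685166/((-1/4132*(-4415))) = 4685166/(4415/4132) = 4685166*(4132/4415) = 19359105912/4415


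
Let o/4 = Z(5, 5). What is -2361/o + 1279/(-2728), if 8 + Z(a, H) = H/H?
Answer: 1601249/19096 ≈ 83.853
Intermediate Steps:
Z(a, H) = -7 (Z(a, H) = -8 + H/H = -8 + 1 = -7)
o = -28 (o = 4*(-7) = -28)
-2361/o + 1279/(-2728) = -2361/(-28) + 1279/(-2728) = -2361*(-1/28) + 1279*(-1/2728) = 2361/28 - 1279/2728 = 1601249/19096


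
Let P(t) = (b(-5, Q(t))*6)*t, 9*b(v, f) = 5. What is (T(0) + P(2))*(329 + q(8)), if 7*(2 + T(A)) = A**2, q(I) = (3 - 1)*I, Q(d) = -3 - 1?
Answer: 1610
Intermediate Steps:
Q(d) = -4
b(v, f) = 5/9 (b(v, f) = (1/9)*5 = 5/9)
P(t) = 10*t/3 (P(t) = ((5/9)*6)*t = 10*t/3)
q(I) = 2*I
T(A) = -2 + A**2/7
(T(0) + P(2))*(329 + q(8)) = ((-2 + (1/7)*0**2) + (10/3)*2)*(329 + 2*8) = ((-2 + (1/7)*0) + 20/3)*(329 + 16) = ((-2 + 0) + 20/3)*345 = (-2 + 20/3)*345 = (14/3)*345 = 1610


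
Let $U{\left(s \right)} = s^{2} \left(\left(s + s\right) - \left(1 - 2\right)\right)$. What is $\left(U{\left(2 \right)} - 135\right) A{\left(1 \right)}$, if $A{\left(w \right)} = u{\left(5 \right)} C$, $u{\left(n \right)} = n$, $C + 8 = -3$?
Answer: $6325$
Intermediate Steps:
$C = -11$ ($C = -8 - 3 = -11$)
$A{\left(w \right)} = -55$ ($A{\left(w \right)} = 5 \left(-11\right) = -55$)
$U{\left(s \right)} = s^{2} \left(1 + 2 s\right)$ ($U{\left(s \right)} = s^{2} \left(2 s - \left(1 - 2\right)\right) = s^{2} \left(2 s - -1\right) = s^{2} \left(2 s + 1\right) = s^{2} \left(1 + 2 s\right)$)
$\left(U{\left(2 \right)} - 135\right) A{\left(1 \right)} = \left(2^{2} \left(1 + 2 \cdot 2\right) - 135\right) \left(-55\right) = \left(4 \left(1 + 4\right) - 135\right) \left(-55\right) = \left(4 \cdot 5 - 135\right) \left(-55\right) = \left(20 - 135\right) \left(-55\right) = \left(-115\right) \left(-55\right) = 6325$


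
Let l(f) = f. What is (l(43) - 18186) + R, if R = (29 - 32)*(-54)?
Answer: -17981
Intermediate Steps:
R = 162 (R = -3*(-54) = 162)
(l(43) - 18186) + R = (43 - 18186) + 162 = -18143 + 162 = -17981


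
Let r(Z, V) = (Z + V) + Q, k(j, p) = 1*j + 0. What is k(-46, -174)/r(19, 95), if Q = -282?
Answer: 23/84 ≈ 0.27381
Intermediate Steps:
k(j, p) = j (k(j, p) = j + 0 = j)
r(Z, V) = -282 + V + Z (r(Z, V) = (Z + V) - 282 = (V + Z) - 282 = -282 + V + Z)
k(-46, -174)/r(19, 95) = -46/(-282 + 95 + 19) = -46/(-168) = -46*(-1/168) = 23/84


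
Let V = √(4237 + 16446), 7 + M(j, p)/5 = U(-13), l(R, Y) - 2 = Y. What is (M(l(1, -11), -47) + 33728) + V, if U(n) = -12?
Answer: 33633 + √20683 ≈ 33777.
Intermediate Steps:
l(R, Y) = 2 + Y
M(j, p) = -95 (M(j, p) = -35 + 5*(-12) = -35 - 60 = -95)
V = √20683 ≈ 143.82
(M(l(1, -11), -47) + 33728) + V = (-95 + 33728) + √20683 = 33633 + √20683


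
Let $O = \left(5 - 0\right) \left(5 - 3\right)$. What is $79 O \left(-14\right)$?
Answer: $-11060$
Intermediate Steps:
$O = 10$ ($O = \left(5 + 0\right) 2 = 5 \cdot 2 = 10$)
$79 O \left(-14\right) = 79 \cdot 10 \left(-14\right) = 790 \left(-14\right) = -11060$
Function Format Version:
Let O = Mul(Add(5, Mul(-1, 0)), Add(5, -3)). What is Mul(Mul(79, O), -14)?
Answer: -11060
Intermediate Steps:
O = 10 (O = Mul(Add(5, 0), 2) = Mul(5, 2) = 10)
Mul(Mul(79, O), -14) = Mul(Mul(79, 10), -14) = Mul(790, -14) = -11060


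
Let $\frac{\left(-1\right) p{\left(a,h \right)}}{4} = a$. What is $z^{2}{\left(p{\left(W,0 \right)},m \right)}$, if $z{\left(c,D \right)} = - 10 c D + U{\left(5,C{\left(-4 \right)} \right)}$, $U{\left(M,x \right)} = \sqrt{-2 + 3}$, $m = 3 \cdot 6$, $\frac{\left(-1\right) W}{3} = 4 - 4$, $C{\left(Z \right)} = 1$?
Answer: $1$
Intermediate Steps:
$W = 0$ ($W = - 3 \left(4 - 4\right) = \left(-3\right) 0 = 0$)
$m = 18$
$U{\left(M,x \right)} = 1$ ($U{\left(M,x \right)} = \sqrt{1} = 1$)
$p{\left(a,h \right)} = - 4 a$
$z{\left(c,D \right)} = 1 - 10 D c$ ($z{\left(c,D \right)} = - 10 c D + 1 = - 10 D c + 1 = 1 - 10 D c$)
$z^{2}{\left(p{\left(W,0 \right)},m \right)} = \left(1 - 180 \left(\left(-4\right) 0\right)\right)^{2} = \left(1 - 180 \cdot 0\right)^{2} = \left(1 + 0\right)^{2} = 1^{2} = 1$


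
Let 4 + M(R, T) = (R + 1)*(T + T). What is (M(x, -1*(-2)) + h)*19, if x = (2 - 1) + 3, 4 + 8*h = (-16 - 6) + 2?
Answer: 247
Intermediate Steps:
h = -3 (h = -1/2 + ((-16 - 6) + 2)/8 = -1/2 + (-22 + 2)/8 = -1/2 + (1/8)*(-20) = -1/2 - 5/2 = -3)
x = 4 (x = 1 + 3 = 4)
M(R, T) = -4 + 2*T*(1 + R) (M(R, T) = -4 + (R + 1)*(T + T) = -4 + (1 + R)*(2*T) = -4 + 2*T*(1 + R))
(M(x, -1*(-2)) + h)*19 = ((-4 + 2*(-1*(-2)) + 2*4*(-1*(-2))) - 3)*19 = ((-4 + 2*2 + 2*4*2) - 3)*19 = ((-4 + 4 + 16) - 3)*19 = (16 - 3)*19 = 13*19 = 247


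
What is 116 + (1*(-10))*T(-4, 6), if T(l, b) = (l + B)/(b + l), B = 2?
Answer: 126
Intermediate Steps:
T(l, b) = (2 + l)/(b + l) (T(l, b) = (l + 2)/(b + l) = (2 + l)/(b + l))
116 + (1*(-10))*T(-4, 6) = 116 + (1*(-10))*((2 - 4)/(6 - 4)) = 116 - 10*(-2)/2 = 116 - 5*(-2) = 116 - 10*(-1) = 116 + 10 = 126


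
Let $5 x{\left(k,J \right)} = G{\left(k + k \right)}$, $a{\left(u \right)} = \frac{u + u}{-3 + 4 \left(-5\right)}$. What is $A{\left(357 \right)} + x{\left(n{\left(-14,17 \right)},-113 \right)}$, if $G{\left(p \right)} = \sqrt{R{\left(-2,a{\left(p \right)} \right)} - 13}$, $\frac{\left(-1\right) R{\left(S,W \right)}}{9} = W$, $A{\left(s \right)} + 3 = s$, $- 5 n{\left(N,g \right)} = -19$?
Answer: $354 + \frac{i \sqrt{93265}}{575} \approx 354.0 + 0.53112 i$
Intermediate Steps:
$n{\left(N,g \right)} = \frac{19}{5}$ ($n{\left(N,g \right)} = \left(- \frac{1}{5}\right) \left(-19\right) = \frac{19}{5}$)
$a{\left(u \right)} = - \frac{2 u}{23}$ ($a{\left(u \right)} = \frac{2 u}{-3 - 20} = \frac{2 u}{-23} = 2 u \left(- \frac{1}{23}\right) = - \frac{2 u}{23}$)
$A{\left(s \right)} = -3 + s$
$R{\left(S,W \right)} = - 9 W$
$G{\left(p \right)} = \sqrt{-13 + \frac{18 p}{23}}$ ($G{\left(p \right)} = \sqrt{- 9 \left(- \frac{2 p}{23}\right) - 13} = \sqrt{\frac{18 p}{23} - 13} = \sqrt{-13 + \frac{18 p}{23}}$)
$x{\left(k,J \right)} = \frac{\sqrt{-6877 + 828 k}}{115}$ ($x{\left(k,J \right)} = \frac{\frac{1}{23} \sqrt{-6877 + 414 \left(k + k\right)}}{5} = \frac{\frac{1}{23} \sqrt{-6877 + 414 \cdot 2 k}}{5} = \frac{\frac{1}{23} \sqrt{-6877 + 828 k}}{5} = \frac{\sqrt{-6877 + 828 k}}{115}$)
$A{\left(357 \right)} + x{\left(n{\left(-14,17 \right)},-113 \right)} = \left(-3 + 357\right) + \frac{\sqrt{-6877 + 828 \cdot \frac{19}{5}}}{115} = 354 + \frac{\sqrt{-6877 + \frac{15732}{5}}}{115} = 354 + \frac{\sqrt{- \frac{18653}{5}}}{115} = 354 + \frac{\frac{1}{5} i \sqrt{93265}}{115} = 354 + \frac{i \sqrt{93265}}{575}$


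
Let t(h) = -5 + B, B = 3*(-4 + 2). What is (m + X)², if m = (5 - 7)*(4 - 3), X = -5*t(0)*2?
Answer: 11664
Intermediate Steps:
B = -6 (B = 3*(-2) = -6)
t(h) = -11 (t(h) = -5 - 6 = -11)
X = 110 (X = -5*(-11)*2 = 55*2 = 110)
m = -2 (m = -2*1 = -2)
(m + X)² = (-2 + 110)² = 108² = 11664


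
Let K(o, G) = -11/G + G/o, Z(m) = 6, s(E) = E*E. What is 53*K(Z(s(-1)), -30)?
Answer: -7367/30 ≈ -245.57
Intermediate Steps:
s(E) = E**2
53*K(Z(s(-1)), -30) = 53*(-11/(-30) - 30/6) = 53*(-11*(-1/30) - 30*1/6) = 53*(11/30 - 5) = 53*(-139/30) = -7367/30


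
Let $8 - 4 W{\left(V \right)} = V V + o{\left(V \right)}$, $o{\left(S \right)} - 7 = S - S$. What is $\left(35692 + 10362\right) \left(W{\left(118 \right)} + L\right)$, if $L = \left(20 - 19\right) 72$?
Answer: $- \frac{313973145}{2} \approx -1.5699 \cdot 10^{8}$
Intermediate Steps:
$o{\left(S \right)} = 7$ ($o{\left(S \right)} = 7 + \left(S - S\right) = 7 + 0 = 7$)
$W{\left(V \right)} = \frac{1}{4} - \frac{V^{2}}{4}$ ($W{\left(V \right)} = 2 - \frac{V V + 7}{4} = 2 - \frac{V^{2} + 7}{4} = 2 - \frac{7 + V^{2}}{4} = 2 - \left(\frac{7}{4} + \frac{V^{2}}{4}\right) = \frac{1}{4} - \frac{V^{2}}{4}$)
$L = 72$ ($L = 1 \cdot 72 = 72$)
$\left(35692 + 10362\right) \left(W{\left(118 \right)} + L\right) = \left(35692 + 10362\right) \left(\left(\frac{1}{4} - \frac{118^{2}}{4}\right) + 72\right) = 46054 \left(\left(\frac{1}{4} - 3481\right) + 72\right) = 46054 \left(- \frac{13923}{4} + 72\right) = 46054 \left(- \frac{13635}{4}\right) = - \frac{313973145}{2}$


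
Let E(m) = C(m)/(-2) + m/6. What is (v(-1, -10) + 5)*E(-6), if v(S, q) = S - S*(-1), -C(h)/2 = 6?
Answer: 15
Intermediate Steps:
C(h) = -12 (C(h) = -2*6 = -12)
v(S, q) = 2*S (v(S, q) = S - (-1)*S = S + S = 2*S)
E(m) = 6 + m/6 (E(m) = -12/(-2) + m/6 = -12*(-½) + m*(⅙) = 6 + m/6)
(v(-1, -10) + 5)*E(-6) = (2*(-1) + 5)*(6 + (⅙)*(-6)) = (-2 + 5)*(6 - 1) = 3*5 = 15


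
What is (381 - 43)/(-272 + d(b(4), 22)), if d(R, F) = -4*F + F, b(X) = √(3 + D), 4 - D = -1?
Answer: -1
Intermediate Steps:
D = 5 (D = 4 - 1*(-1) = 4 + 1 = 5)
b(X) = 2*√2 (b(X) = √(3 + 5) = √8 = 2*√2)
d(R, F) = -3*F
(381 - 43)/(-272 + d(b(4), 22)) = (381 - 43)/(-272 - 3*22) = 338/(-272 - 66) = 338/(-338) = 338*(-1/338) = -1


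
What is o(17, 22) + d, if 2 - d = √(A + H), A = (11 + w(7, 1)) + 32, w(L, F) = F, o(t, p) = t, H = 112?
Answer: 19 - 2*√39 ≈ 6.5100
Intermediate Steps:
A = 44 (A = (11 + 1) + 32 = 12 + 32 = 44)
d = 2 - 2*√39 (d = 2 - √(44 + 112) = 2 - √156 = 2 - 2*√39 ≈ -10.490)
o(17, 22) + d = 17 + (2 - 2*√39) = 19 - 2*√39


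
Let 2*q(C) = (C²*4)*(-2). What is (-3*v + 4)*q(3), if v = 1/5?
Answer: -612/5 ≈ -122.40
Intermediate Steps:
v = ⅕ ≈ 0.20000
q(C) = -4*C² (q(C) = ((C²*4)*(-2))/2 = ((4*C²)*(-2))/2 = (-8*C²)/2 = -4*C²)
(-3*v + 4)*q(3) = (-3*⅕ + 4)*(-4*3²) = (-⅗ + 4)*(-4*9) = (17/5)*(-36) = -612/5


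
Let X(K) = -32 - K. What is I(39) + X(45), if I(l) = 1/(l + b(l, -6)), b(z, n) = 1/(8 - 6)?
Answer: -6081/79 ≈ -76.975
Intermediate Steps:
b(z, n) = ½ (b(z, n) = 1/2 = ½)
I(l) = 1/(½ + l) (I(l) = 1/(l + ½) = 1/(½ + l))
I(39) + X(45) = 2/(1 + 2*39) + (-32 - 1*45) = 2/(1 + 78) + (-32 - 45) = 2/79 - 77 = -6081/79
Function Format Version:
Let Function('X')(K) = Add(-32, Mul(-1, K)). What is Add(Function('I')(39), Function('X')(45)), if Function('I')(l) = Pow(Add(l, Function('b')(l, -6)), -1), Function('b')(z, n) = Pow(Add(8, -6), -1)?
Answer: Rational(-6081, 79) ≈ -76.975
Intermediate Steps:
Function('b')(z, n) = Rational(1, 2) (Function('b')(z, n) = Pow(2, -1) = Rational(1, 2))
Function('I')(l) = Pow(Add(Rational(1, 2), l), -1) (Function('I')(l) = Pow(Add(l, Rational(1, 2)), -1) = Pow(Add(Rational(1, 2), l), -1))
Add(Function('I')(39), Function('X')(45)) = Add(Mul(2, Pow(Add(1, Mul(2, 39)), -1)), Add(-32, Mul(-1, 45))) = Add(Mul(2, Pow(Add(1, 78), -1)), Add(-32, -45)) = Add(Mul(2, Pow(79, -1)), -77) = Add(Mul(2, Rational(1, 79)), -77) = Add(Rational(2, 79), -77) = Rational(-6081, 79)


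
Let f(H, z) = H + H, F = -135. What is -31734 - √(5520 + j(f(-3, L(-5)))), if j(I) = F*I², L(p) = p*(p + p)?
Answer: -31734 - 2*√165 ≈ -31760.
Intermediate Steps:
L(p) = 2*p² (L(p) = p*(2*p) = 2*p²)
f(H, z) = 2*H
j(I) = -135*I²
-31734 - √(5520 + j(f(-3, L(-5)))) = -31734 - √(5520 - 135*(2*(-3))²) = -31734 - √(5520 - 135*(-6)²) = -31734 - √(5520 - 135*36) = -31734 - √(5520 - 4860) = -31734 - √660 = -31734 - 2*√165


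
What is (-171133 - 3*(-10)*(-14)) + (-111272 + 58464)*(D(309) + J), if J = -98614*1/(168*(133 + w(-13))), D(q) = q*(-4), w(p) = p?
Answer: 11764340801/180 ≈ 6.5357e+7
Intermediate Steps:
D(q) = -4*q
J = -49307/10080 (J = -98614*1/(168*(133 - 13)) = -98614/(120*168) = -98614/20160 = -98614*1/20160 = -49307/10080 ≈ -4.8916)
(-171133 - 3*(-10)*(-14)) + (-111272 + 58464)*(D(309) + J) = (-171133 - 3*(-10)*(-14)) + (-111272 + 58464)*(-4*309 - 49307/10080) = (-171133 + 30*(-14)) - 52808*(-1236 - 49307/10080) = (-171133 - 420) - 52808*(-12508187/10080) = -171553 + 11795220341/180 = 11764340801/180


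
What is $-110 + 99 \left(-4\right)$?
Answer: $-506$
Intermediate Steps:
$-110 + 99 \left(-4\right) = -110 - 396 = -506$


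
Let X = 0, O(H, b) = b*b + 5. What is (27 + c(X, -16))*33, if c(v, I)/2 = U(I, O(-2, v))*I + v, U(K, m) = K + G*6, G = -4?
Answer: 43131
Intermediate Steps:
O(H, b) = 5 + b**2 (O(H, b) = b**2 + 5 = 5 + b**2)
U(K, m) = -24 + K (U(K, m) = K - 4*6 = K - 24 = -24 + K)
c(v, I) = 2*v + 2*I*(-24 + I) (c(v, I) = 2*((-24 + I)*I + v) = 2*(I*(-24 + I) + v) = 2*(v + I*(-24 + I)) = 2*v + 2*I*(-24 + I))
(27 + c(X, -16))*33 = (27 + (2*0 + 2*(-16)*(-24 - 16)))*33 = (27 + (0 + 2*(-16)*(-40)))*33 = (27 + (0 + 1280))*33 = (27 + 1280)*33 = 1307*33 = 43131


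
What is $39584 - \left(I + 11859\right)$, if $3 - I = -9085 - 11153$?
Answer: $7484$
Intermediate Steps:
$I = 20241$ ($I = 3 - \left(-9085 - 11153\right) = 3 - -20238 = 3 + 20238 = 20241$)
$39584 - \left(I + 11859\right) = 39584 - \left(20241 + 11859\right) = 39584 - 32100 = 7484$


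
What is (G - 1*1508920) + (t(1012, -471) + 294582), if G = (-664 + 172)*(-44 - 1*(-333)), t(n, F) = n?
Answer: -1355514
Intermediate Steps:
G = -142188 (G = -492*(-44 + 333) = -492*289 = -142188)
(G - 1*1508920) + (t(1012, -471) + 294582) = (-142188 - 1*1508920) + (1012 + 294582) = (-142188 - 1508920) + 295594 = -1651108 + 295594 = -1355514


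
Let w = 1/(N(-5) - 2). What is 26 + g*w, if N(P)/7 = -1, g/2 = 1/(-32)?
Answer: 3745/144 ≈ 26.007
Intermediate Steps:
g = -1/16 (g = 2/(-32) = 2*(-1/32) = -1/16 ≈ -0.062500)
N(P) = -7 (N(P) = 7*(-1) = -7)
w = -⅑ (w = 1/(-7 - 2) = 1/(-9) = -⅑ ≈ -0.11111)
26 + g*w = 26 - 1/16*(-⅑) = 26 + 1/144 = 3745/144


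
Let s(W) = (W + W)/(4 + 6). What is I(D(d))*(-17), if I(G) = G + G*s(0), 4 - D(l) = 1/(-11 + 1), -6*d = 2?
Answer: -697/10 ≈ -69.700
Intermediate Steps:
d = -⅓ (d = -⅙*2 = -⅓ ≈ -0.33333)
s(W) = W/5 (s(W) = (2*W)/10 = (2*W)*(⅒) = W/5)
D(l) = 41/10 (D(l) = 4 - 1/(-11 + 1) = 4 - 1/(-10) = 4 - 1*(-⅒) = 4 + ⅒ = 41/10)
I(G) = G (I(G) = G + G*((⅕)*0) = G + G*0 = G + 0 = G)
I(D(d))*(-17) = (41/10)*(-17) = -697/10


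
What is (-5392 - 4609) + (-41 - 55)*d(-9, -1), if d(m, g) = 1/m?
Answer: -29971/3 ≈ -9990.3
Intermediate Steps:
(-5392 - 4609) + (-41 - 55)*d(-9, -1) = (-5392 - 4609) + (-41 - 55)/(-9) = -10001 - 96*(-1/9) = -10001 + 32/3 = -29971/3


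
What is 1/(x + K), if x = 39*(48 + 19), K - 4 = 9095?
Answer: 1/11712 ≈ 8.5382e-5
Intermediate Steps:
K = 9099 (K = 4 + 9095 = 9099)
x = 2613 (x = 39*67 = 2613)
1/(x + K) = 1/(2613 + 9099) = 1/11712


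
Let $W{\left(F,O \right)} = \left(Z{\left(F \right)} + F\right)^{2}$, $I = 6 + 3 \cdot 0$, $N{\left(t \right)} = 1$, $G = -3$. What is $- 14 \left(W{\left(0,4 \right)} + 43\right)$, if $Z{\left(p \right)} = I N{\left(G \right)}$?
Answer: $-1106$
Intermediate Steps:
$I = 6$ ($I = 6 + 0 = 6$)
$Z{\left(p \right)} = 6$ ($Z{\left(p \right)} = 6 \cdot 1 = 6$)
$W{\left(F,O \right)} = \left(6 + F\right)^{2}$
$- 14 \left(W{\left(0,4 \right)} + 43\right) = - 14 \left(\left(6 + 0\right)^{2} + 43\right) = - 14 \left(6^{2} + 43\right) = - 14 \left(36 + 43\right) = \left(-14\right) 79 = -1106$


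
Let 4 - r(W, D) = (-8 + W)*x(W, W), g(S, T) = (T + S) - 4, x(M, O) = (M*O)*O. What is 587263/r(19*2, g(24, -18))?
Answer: -587263/1646156 ≈ -0.35675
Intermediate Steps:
x(M, O) = M*O²
g(S, T) = -4 + S + T (g(S, T) = (S + T) - 4 = -4 + S + T)
r(W, D) = 4 - W³*(-8 + W) (r(W, D) = 4 - (-8 + W)*W*W² = 4 - (-8 + W)*W³ = 4 - W³*(-8 + W))
587263/r(19*2, g(24, -18)) = 587263/(4 - (19*2)⁴ + 8*(19*2)³) = 587263/(4 - 1*38⁴ + 8*38³) = 587263/(4 - 1*2085136 + 8*54872) = 587263/(4 - 2085136 + 438976) = 587263/(-1646156) = 587263*(-1/1646156) = -587263/1646156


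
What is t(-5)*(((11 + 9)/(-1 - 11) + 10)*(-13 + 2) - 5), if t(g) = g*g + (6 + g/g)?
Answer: -9280/3 ≈ -3093.3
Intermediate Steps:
t(g) = 7 + g**2 (t(g) = g**2 + (6 + 1) = g**2 + 7 = 7 + g**2)
t(-5)*(((11 + 9)/(-1 - 11) + 10)*(-13 + 2) - 5) = (7 + (-5)**2)*(((11 + 9)/(-1 - 11) + 10)*(-13 + 2) - 5) = (7 + 25)*((20/(-12) + 10)*(-11) - 5) = 32*((20*(-1/12) + 10)*(-11) - 5) = 32*((-5/3 + 10)*(-11) - 5) = 32*((25/3)*(-11) - 5) = 32*(-275/3 - 5) = 32*(-290/3) = -9280/3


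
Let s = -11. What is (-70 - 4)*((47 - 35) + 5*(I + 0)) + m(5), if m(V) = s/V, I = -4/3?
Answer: -5953/15 ≈ -396.87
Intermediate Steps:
I = -4/3 (I = -4*⅓ = -4/3 ≈ -1.3333)
m(V) = -11/V
(-70 - 4)*((47 - 35) + 5*(I + 0)) + m(5) = (-70 - 4)*((47 - 35) + 5*(-4/3 + 0)) - 11/5 = -74*(12 + 5*(-4/3)) - 11*⅕ = -74*(12 - 20/3) - 11/5 = -74*16/3 - 11/5 = -1184/3 - 11/5 = -5953/15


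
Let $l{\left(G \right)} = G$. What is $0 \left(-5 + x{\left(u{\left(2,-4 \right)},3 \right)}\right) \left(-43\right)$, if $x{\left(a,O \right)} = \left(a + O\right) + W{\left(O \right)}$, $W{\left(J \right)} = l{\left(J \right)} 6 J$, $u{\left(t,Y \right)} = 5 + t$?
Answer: $0$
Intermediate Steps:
$W{\left(J \right)} = 6 J^{2}$ ($W{\left(J \right)} = J 6 J = 6 J J = 6 J^{2}$)
$x{\left(a,O \right)} = O + a + 6 O^{2}$ ($x{\left(a,O \right)} = \left(a + O\right) + 6 O^{2} = \left(O + a\right) + 6 O^{2} = O + a + 6 O^{2}$)
$0 \left(-5 + x{\left(u{\left(2,-4 \right)},3 \right)}\right) \left(-43\right) = 0 \left(-5 + \left(3 + \left(5 + 2\right) + 6 \cdot 3^{2}\right)\right) \left(-43\right) = 0 \left(-5 + \left(3 + 7 + 6 \cdot 9\right)\right) \left(-43\right) = 0 \left(-5 + \left(3 + 7 + 54\right)\right) \left(-43\right) = 0 \left(-5 + 64\right) \left(-43\right) = 0 \cdot 59 \left(-43\right) = 0 \left(-43\right) = 0$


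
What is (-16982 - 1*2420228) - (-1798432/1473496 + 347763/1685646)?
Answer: -6817028983312547/2797063782 ≈ -2.4372e+6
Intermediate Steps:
(-16982 - 1*2420228) - (-1798432/1473496 + 347763/1685646) = (-16982 - 2420228) - (-1798432*1/1473496 + 347763*(1/1685646)) = -2437210 - (-224804/184187 + 3133/15186) = -2437210 - 1*(-2836815673/2797063782) = -2437210 + 2836815673/2797063782 = -6817028983312547/2797063782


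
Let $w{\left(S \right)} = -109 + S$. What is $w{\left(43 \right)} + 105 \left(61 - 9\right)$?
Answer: $5394$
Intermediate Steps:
$w{\left(43 \right)} + 105 \left(61 - 9\right) = \left(-109 + 43\right) + 105 \left(61 - 9\right) = -66 + 105 \cdot 52 = -66 + 5460 = 5394$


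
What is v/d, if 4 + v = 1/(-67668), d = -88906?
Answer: 270673/6016091208 ≈ 4.4991e-5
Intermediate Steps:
v = -270673/67668 (v = -4 + 1/(-67668) = -4 - 1/67668 = -270673/67668 ≈ -4.0000)
v/d = -270673/67668/(-88906) = -270673/67668*(-1/88906) = 270673/6016091208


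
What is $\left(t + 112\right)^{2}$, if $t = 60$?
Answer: $29584$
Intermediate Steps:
$\left(t + 112\right)^{2} = \left(60 + 112\right)^{2} = 172^{2} = 29584$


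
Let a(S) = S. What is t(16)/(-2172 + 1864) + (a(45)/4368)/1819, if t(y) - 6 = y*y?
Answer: -24781891/29133104 ≈ -0.85064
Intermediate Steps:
t(y) = 6 + y**2 (t(y) = 6 + y*y = 6 + y**2)
t(16)/(-2172 + 1864) + (a(45)/4368)/1819 = (6 + 16**2)/(-2172 + 1864) + (45/4368)/1819 = (6 + 256)/(-308) + (45*(1/4368))*(1/1819) = 262*(-1/308) + (15/1456)*(1/1819) = -131/154 + 15/2648464 = -24781891/29133104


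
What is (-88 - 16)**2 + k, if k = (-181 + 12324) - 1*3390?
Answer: 19569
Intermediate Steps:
k = 8753 (k = 12143 - 3390 = 8753)
(-88 - 16)**2 + k = (-88 - 16)**2 + 8753 = (-104)**2 + 8753 = 10816 + 8753 = 19569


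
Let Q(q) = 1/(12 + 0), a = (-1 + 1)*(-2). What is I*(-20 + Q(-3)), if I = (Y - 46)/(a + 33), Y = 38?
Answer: 478/99 ≈ 4.8283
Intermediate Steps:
a = 0 (a = 0*(-2) = 0)
Q(q) = 1/12
I = -8/33 (I = (38 - 46)/(0 + 33) = -8/33 ≈ -0.24242)
I*(-20 + Q(-3)) = -8*(-20 + 1/12)/33 = -8/33*(-239/12) = 478/99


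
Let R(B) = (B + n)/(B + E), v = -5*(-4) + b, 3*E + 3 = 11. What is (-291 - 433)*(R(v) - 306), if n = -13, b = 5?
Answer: 18362088/83 ≈ 2.2123e+5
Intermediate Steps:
E = 8/3 (E = -1 + (⅓)*11 = -1 + 11/3 = 8/3 ≈ 2.6667)
v = 25 (v = -5*(-4) + 5 = 20 + 5 = 25)
R(B) = (-13 + B)/(8/3 + B) (R(B) = (B - 13)/(B + 8/3) = (-13 + B)/(8/3 + B))
(-291 - 433)*(R(v) - 306) = (-291 - 433)*(3*(-13 + 25)/(8 + 3*25) - 306) = -724*(3*12/(8 + 75) - 306) = -724*(3*12/83 - 306) = -724*(3*(1/83)*12 - 306) = -724*(36/83 - 306) = -724*(-25362/83) = 18362088/83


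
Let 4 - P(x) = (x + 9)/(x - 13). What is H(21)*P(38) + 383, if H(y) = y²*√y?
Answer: 383 + 23373*√21/25 ≈ 4667.3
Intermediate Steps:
H(y) = y^(5/2)
P(x) = 4 - (9 + x)/(-13 + x) (P(x) = 4 - (x + 9)/(x - 13) = 4 - (9 + x)/(-13 + x))
H(21)*P(38) + 383 = 21^(5/2)*((-61 + 3*38)/(-13 + 38)) + 383 = (441*√21)*((-61 + 114)/25) + 383 = (441*√21)*((1/25)*53) + 383 = (441*√21)*(53/25) + 383 = 23373*√21/25 + 383 = 383 + 23373*√21/25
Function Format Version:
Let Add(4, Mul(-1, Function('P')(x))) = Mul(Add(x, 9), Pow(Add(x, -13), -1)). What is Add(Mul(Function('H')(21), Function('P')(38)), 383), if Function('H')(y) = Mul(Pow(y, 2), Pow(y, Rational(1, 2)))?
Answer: Add(383, Mul(Rational(23373, 25), Pow(21, Rational(1, 2)))) ≈ 4667.3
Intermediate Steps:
Function('H')(y) = Pow(y, Rational(5, 2))
Function('P')(x) = Add(4, Mul(-1, Pow(Add(-13, x), -1), Add(9, x))) (Function('P')(x) = Add(4, Mul(-1, Mul(Add(x, 9), Pow(Add(x, -13), -1)))) = Add(4, Mul(-1, Mul(Add(9, x), Pow(Add(-13, x), -1)))) = Add(4, Mul(-1, Mul(Pow(Add(-13, x), -1), Add(9, x)))) = Add(4, Mul(-1, Pow(Add(-13, x), -1), Add(9, x))))
Add(Mul(Function('H')(21), Function('P')(38)), 383) = Add(Mul(Pow(21, Rational(5, 2)), Mul(Pow(Add(-13, 38), -1), Add(-61, Mul(3, 38)))), 383) = Add(Mul(Mul(441, Pow(21, Rational(1, 2))), Mul(Pow(25, -1), Add(-61, 114))), 383) = Add(Mul(Mul(441, Pow(21, Rational(1, 2))), Mul(Rational(1, 25), 53)), 383) = Add(Mul(Mul(441, Pow(21, Rational(1, 2))), Rational(53, 25)), 383) = Add(Mul(Rational(23373, 25), Pow(21, Rational(1, 2))), 383) = Add(383, Mul(Rational(23373, 25), Pow(21, Rational(1, 2))))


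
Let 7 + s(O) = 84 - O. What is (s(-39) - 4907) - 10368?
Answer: -15159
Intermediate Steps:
s(O) = 77 - O (s(O) = -7 + (84 - O) = 77 - O)
(s(-39) - 4907) - 10368 = ((77 - 1*(-39)) - 4907) - 10368 = ((77 + 39) - 4907) - 10368 = (116 - 4907) - 10368 = -4791 - 10368 = -15159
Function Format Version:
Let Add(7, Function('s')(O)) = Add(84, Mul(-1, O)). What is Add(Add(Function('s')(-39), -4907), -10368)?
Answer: -15159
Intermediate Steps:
Function('s')(O) = Add(77, Mul(-1, O)) (Function('s')(O) = Add(-7, Add(84, Mul(-1, O))) = Add(77, Mul(-1, O)))
Add(Add(Function('s')(-39), -4907), -10368) = Add(Add(Add(77, Mul(-1, -39)), -4907), -10368) = Add(Add(Add(77, 39), -4907), -10368) = Add(Add(116, -4907), -10368) = Add(-4791, -10368) = -15159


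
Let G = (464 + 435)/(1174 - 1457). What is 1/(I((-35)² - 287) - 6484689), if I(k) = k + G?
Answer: -283/1834902432 ≈ -1.5423e-7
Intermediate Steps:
G = -899/283 (G = 899/(-283) = 899*(-1/283) = -899/283 ≈ -3.1767)
I(k) = -899/283 + k (I(k) = k - 899/283 = -899/283 + k)
1/(I((-35)² - 287) - 6484689) = 1/((-899/283 + ((-35)² - 287)) - 6484689) = 1/((-899/283 + (1225 - 287)) - 6484689) = 1/((-899/283 + 938) - 6484689) = 1/(264555/283 - 6484689) = 1/(-1834902432/283) = -283/1834902432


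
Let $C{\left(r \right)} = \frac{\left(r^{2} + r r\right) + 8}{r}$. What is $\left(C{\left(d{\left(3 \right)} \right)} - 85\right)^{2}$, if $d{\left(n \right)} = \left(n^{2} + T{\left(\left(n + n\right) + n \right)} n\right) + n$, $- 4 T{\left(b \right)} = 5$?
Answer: $\frac{19864849}{4356} \approx 4560.3$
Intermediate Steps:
$T{\left(b \right)} = - \frac{5}{4}$ ($T{\left(b \right)} = \left(- \frac{1}{4}\right) 5 = - \frac{5}{4}$)
$d{\left(n \right)} = n^{2} - \frac{n}{4}$ ($d{\left(n \right)} = \left(n^{2} - \frac{5 n}{4}\right) + n = n^{2} - \frac{n}{4}$)
$C{\left(r \right)} = \frac{8 + 2 r^{2}}{r}$ ($C{\left(r \right)} = \frac{\left(r^{2} + r^{2}\right) + 8}{r} = \frac{2 r^{2} + 8}{r} = \frac{8 + 2 r^{2}}{r}$)
$\left(C{\left(d{\left(3 \right)} \right)} - 85\right)^{2} = \left(\left(2 \cdot 3 \left(- \frac{1}{4} + 3\right) + \frac{8}{3 \left(- \frac{1}{4} + 3\right)}\right) - 85\right)^{2} = \left(\left(2 \cdot 3 \cdot \frac{11}{4} + \frac{8}{3 \cdot \frac{11}{4}}\right) - 85\right)^{2} = \left(\left(2 \cdot \frac{33}{4} + \frac{8}{\frac{33}{4}}\right) - 85\right)^{2} = \left(\left(\frac{33}{2} + 8 \cdot \frac{4}{33}\right) - 85\right)^{2} = \left(\left(\frac{33}{2} + \frac{32}{33}\right) - 85\right)^{2} = \left(\frac{1153}{66} - 85\right)^{2} = \left(- \frac{4457}{66}\right)^{2} = \frac{19864849}{4356}$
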